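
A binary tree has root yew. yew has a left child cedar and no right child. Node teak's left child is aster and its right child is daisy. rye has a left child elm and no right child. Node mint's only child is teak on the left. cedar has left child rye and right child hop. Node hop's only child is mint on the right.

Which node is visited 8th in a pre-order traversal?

Pre-order visits the node, then its left subtree, then its right subtree.
Visit yew.
At yew: go left to cedar.
  Visit cedar.
  At cedar: go left to rye.
    Visit rye.
    At rye: go left to elm.
      elm is a leaf — visit elm.
    At rye: no right child.
  At cedar: go right to hop.
    Visit hop.
    At hop: no left child.
    At hop: go right to mint.
      Visit mint.
      At mint: go left to teak.
        Visit teak.
        At teak: go left to aster.
          aster is a leaf — visit aster.
        At teak: go right to daisy.
          daisy is a leaf — visit daisy.
      At mint: no right child.
At yew: no right child.
Full pre-order sequence: yew, cedar, rye, elm, hop, mint, teak, aster, daisy.

aster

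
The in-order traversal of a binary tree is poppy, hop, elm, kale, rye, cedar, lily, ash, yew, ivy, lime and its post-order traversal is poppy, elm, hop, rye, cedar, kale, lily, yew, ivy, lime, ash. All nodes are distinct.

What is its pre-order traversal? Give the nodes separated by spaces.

The last element of post-order is the root; it splits in-order into left and right subtrees.
Root ash: left subtree has 7 nodes {poppy, hop, elm, kale, rye, cedar, lily}, right has 3 {yew, ivy, lime}.
  Root lily: left subtree has 6 nodes {poppy, hop, elm, kale, rye, cedar}, right has 0 { }.
    Root kale: left subtree has 3 nodes {poppy, hop, elm}, right has 2 {rye, cedar}.
      Root hop: left subtree has 1 node {poppy}, right has 1 {elm}.
      Root cedar: left subtree has 1 node {rye}, right has 0 { }.
  Root lime: left subtree has 2 nodes {yew, ivy}, right has 0 { }.
    Root ivy: left subtree has 1 node {yew}, right has 0 { }.

ash lily kale hop poppy elm cedar rye lime ivy yew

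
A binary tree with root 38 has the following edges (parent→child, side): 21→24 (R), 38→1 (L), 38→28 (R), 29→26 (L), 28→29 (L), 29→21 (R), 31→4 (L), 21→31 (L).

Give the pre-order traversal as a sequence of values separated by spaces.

Pre-order visits the node, then its left subtree, then its right subtree.
Visit 38.
At 38: go left to 1.
  1 is a leaf — visit 1.
At 38: go right to 28.
  Visit 28.
  At 28: go left to 29.
    Visit 29.
    At 29: go left to 26.
      26 is a leaf — visit 26.
    At 29: go right to 21.
      Visit 21.
      At 21: go left to 31.
        Visit 31.
        At 31: go left to 4.
          4 is a leaf — visit 4.
        At 31: no right child.
      At 21: go right to 24.
        24 is a leaf — visit 24.
  At 28: no right child.

38 1 28 29 26 21 31 4 24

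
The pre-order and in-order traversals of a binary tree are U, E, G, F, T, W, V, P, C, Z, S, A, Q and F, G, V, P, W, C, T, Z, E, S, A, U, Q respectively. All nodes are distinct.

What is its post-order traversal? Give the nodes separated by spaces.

The first element of pre-order is the root; it splits in-order into left and right subtrees.
Root U: left subtree has 11 nodes {F, G, V, P, W, C, T, Z, E, S, A}, right has 1 {Q}.
  Root E: left subtree has 8 nodes {F, G, V, P, W, C, T, Z}, right has 2 {S, A}.
    Root G: left subtree has 1 node {F}, right has 6 {V, P, W, C, T, Z}.
      Root T: left subtree has 4 nodes {V, P, W, C}, right has 1 {Z}.
        Root W: left subtree has 2 nodes {V, P}, right has 1 {C}.
          Root V: left subtree has 0 nodes { }, right has 1 {P}.
    Root S: left subtree has 0 nodes { }, right has 1 {A}.

F P V C W Z T G A S E Q U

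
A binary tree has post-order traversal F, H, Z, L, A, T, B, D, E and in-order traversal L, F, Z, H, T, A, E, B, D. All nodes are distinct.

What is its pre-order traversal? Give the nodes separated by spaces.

The last element of post-order is the root; it splits in-order into left and right subtrees.
Root E: left subtree has 6 nodes {L, F, Z, H, T, A}, right has 2 {B, D}.
  Root T: left subtree has 4 nodes {L, F, Z, H}, right has 1 {A}.
    Root L: left subtree has 0 nodes { }, right has 3 {F, Z, H}.
      Root Z: left subtree has 1 node {F}, right has 1 {H}.
  Root D: left subtree has 1 node {B}, right has 0 { }.

E T L Z F H A D B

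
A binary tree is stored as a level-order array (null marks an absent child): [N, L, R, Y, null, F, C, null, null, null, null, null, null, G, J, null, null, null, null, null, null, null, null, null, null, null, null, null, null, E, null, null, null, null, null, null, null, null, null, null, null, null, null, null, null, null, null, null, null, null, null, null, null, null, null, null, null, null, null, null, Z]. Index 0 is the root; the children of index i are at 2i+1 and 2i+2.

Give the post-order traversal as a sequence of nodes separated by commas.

Post-order visits the left subtree, then the right subtree, then the node.
At N: go left to L.
  At L: go left to Y.
    Y is a leaf — visit Y.
  At L: no right child.
  Visit L.
At N: go right to R.
  At R: go left to F.
    F is a leaf — visit F.
  At R: go right to C.
    At C: go left to G.
      G is a leaf — visit G.
    At C: go right to J.
      At J: go left to E.
        At E: no left child.
        At E: go right to Z.
          Z is a leaf — visit Z.
        Visit E.
      At J: no right child.
      Visit J.
    Visit C.
  Visit R.
Visit N.

Y, L, F, G, Z, E, J, C, R, N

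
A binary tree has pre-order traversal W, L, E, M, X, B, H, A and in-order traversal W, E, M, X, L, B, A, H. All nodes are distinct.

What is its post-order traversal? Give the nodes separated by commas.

The first element of pre-order is the root; it splits in-order into left and right subtrees.
Root W: left subtree has 0 nodes { }, right has 7 {E, M, X, L, B, A, H}.
  Root L: left subtree has 3 nodes {E, M, X}, right has 3 {B, A, H}.
    Root E: left subtree has 0 nodes { }, right has 2 {M, X}.
      Root M: left subtree has 0 nodes { }, right has 1 {X}.
    Root B: left subtree has 0 nodes { }, right has 2 {A, H}.
      Root H: left subtree has 1 node {A}, right has 0 { }.

X, M, E, A, H, B, L, W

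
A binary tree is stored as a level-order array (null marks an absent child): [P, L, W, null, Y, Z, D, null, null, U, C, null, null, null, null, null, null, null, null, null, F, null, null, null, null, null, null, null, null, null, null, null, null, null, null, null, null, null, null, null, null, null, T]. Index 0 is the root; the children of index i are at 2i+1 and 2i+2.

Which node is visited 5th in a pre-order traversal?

Pre-order visits the node, then its left subtree, then its right subtree.
Visit P.
At P: go left to L.
  Visit L.
  At L: no left child.
  At L: go right to Y.
    Visit Y.
    At Y: go left to U.
      Visit U.
      At U: no left child.
      At U: go right to F.
        Visit F.
        At F: no left child.
        At F: go right to T.
          T is a leaf — visit T.
    At Y: go right to C.
      C is a leaf — visit C.
At P: go right to W.
  Visit W.
  At W: go left to Z.
    Z is a leaf — visit Z.
  At W: go right to D.
    D is a leaf — visit D.
Full pre-order sequence: P, L, Y, U, F, T, C, W, Z, D.

F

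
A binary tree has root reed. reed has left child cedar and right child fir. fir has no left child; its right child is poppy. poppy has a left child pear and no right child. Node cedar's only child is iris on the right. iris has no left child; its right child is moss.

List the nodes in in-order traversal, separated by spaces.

In-order visits the left subtree, then the node, then the right subtree.
At reed: go left to cedar.
  At cedar: no left child.
  Visit cedar.
  At cedar: go right to iris.
    At iris: no left child.
    Visit iris.
    At iris: go right to moss.
      moss is a leaf — visit moss.
Visit reed.
At reed: go right to fir.
  At fir: no left child.
  Visit fir.
  At fir: go right to poppy.
    At poppy: go left to pear.
      pear is a leaf — visit pear.
    Visit poppy.
    At poppy: no right child.

cedar iris moss reed fir pear poppy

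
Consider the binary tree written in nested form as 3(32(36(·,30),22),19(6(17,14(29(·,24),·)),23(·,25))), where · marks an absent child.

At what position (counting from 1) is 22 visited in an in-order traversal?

In-order visits the left subtree, then the node, then the right subtree.
At 3: go left to 32.
  At 32: go left to 36.
    At 36: no left child.
    Visit 36.
    At 36: go right to 30.
      30 is a leaf — visit 30.
  Visit 32.
  At 32: go right to 22.
    22 is a leaf — visit 22.
Visit 3.
At 3: go right to 19.
  At 19: go left to 6.
    At 6: go left to 17.
      17 is a leaf — visit 17.
    Visit 6.
    At 6: go right to 14.
      At 14: go left to 29.
        At 29: no left child.
        Visit 29.
        At 29: go right to 24.
          24 is a leaf — visit 24.
      Visit 14.
      At 14: no right child.
  Visit 19.
  At 19: go right to 23.
    At 23: no left child.
    Visit 23.
    At 23: go right to 25.
      25 is a leaf — visit 25.
Full in-order sequence: 36, 30, 32, 22, 3, 17, 6, 29, 24, 14, 19, 23, 25.

4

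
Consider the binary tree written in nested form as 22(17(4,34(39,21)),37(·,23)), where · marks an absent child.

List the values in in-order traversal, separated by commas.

4, 17, 39, 34, 21, 22, 37, 23

In-order visits the left subtree, then the node, then the right subtree.
At 22: go left to 17.
  At 17: go left to 4.
    4 is a leaf — visit 4.
  Visit 17.
  At 17: go right to 34.
    At 34: go left to 39.
      39 is a leaf — visit 39.
    Visit 34.
    At 34: go right to 21.
      21 is a leaf — visit 21.
Visit 22.
At 22: go right to 37.
  At 37: no left child.
  Visit 37.
  At 37: go right to 23.
    23 is a leaf — visit 23.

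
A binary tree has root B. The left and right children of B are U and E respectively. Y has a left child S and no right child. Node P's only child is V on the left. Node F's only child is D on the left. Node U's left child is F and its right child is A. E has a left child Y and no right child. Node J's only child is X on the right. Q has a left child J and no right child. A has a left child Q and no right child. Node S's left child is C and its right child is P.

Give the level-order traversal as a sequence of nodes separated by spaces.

B U E F A Y D Q S J C P X V

Level-order visits nodes level by level from the root, left to right within each level.
Level 0: B
Level 1: U, E
Level 2: F, A, Y
Level 3: D, Q, S
Level 4: J, C, P
Level 5: X, V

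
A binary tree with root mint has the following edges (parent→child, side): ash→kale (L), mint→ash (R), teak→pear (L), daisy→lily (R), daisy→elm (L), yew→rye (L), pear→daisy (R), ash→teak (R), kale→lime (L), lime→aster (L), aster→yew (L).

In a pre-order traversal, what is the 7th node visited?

rye

Pre-order visits the node, then its left subtree, then its right subtree.
Visit mint.
At mint: no left child.
At mint: go right to ash.
  Visit ash.
  At ash: go left to kale.
    Visit kale.
    At kale: go left to lime.
      Visit lime.
      At lime: go left to aster.
        Visit aster.
        At aster: go left to yew.
          Visit yew.
          At yew: go left to rye.
            rye is a leaf — visit rye.
          At yew: no right child.
        At aster: no right child.
      At lime: no right child.
    At kale: no right child.
  At ash: go right to teak.
    Visit teak.
    At teak: go left to pear.
      Visit pear.
      At pear: no left child.
      At pear: go right to daisy.
        Visit daisy.
        At daisy: go left to elm.
          elm is a leaf — visit elm.
        At daisy: go right to lily.
          lily is a leaf — visit lily.
    At teak: no right child.
Full pre-order sequence: mint, ash, kale, lime, aster, yew, rye, teak, pear, daisy, elm, lily.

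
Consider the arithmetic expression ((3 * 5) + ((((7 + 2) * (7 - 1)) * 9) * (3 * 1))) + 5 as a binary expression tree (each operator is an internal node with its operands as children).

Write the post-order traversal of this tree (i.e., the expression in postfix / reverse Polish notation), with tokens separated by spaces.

Post-order on an expression tree gives postfix notation: for each operator, emit left operand, right operand, then the operator.

3 5 * 7 2 + 7 1 - * 9 * 3 1 * * + 5 +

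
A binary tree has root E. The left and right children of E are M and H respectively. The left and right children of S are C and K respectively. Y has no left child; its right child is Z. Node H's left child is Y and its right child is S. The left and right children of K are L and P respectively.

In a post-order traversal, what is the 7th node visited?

Post-order visits the left subtree, then the right subtree, then the node.
At E: go left to M.
  M is a leaf — visit M.
At E: go right to H.
  At H: go left to Y.
    At Y: no left child.
    At Y: go right to Z.
      Z is a leaf — visit Z.
    Visit Y.
  At H: go right to S.
    At S: go left to C.
      C is a leaf — visit C.
    At S: go right to K.
      At K: go left to L.
        L is a leaf — visit L.
      At K: go right to P.
        P is a leaf — visit P.
      Visit K.
    Visit S.
  Visit H.
Visit E.
Full post-order sequence: M, Z, Y, C, L, P, K, S, H, E.

K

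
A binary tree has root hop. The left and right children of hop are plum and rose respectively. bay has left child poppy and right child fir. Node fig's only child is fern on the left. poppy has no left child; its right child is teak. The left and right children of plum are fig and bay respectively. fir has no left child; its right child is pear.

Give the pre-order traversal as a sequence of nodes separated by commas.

Pre-order visits the node, then its left subtree, then its right subtree.
Visit hop.
At hop: go left to plum.
  Visit plum.
  At plum: go left to fig.
    Visit fig.
    At fig: go left to fern.
      fern is a leaf — visit fern.
    At fig: no right child.
  At plum: go right to bay.
    Visit bay.
    At bay: go left to poppy.
      Visit poppy.
      At poppy: no left child.
      At poppy: go right to teak.
        teak is a leaf — visit teak.
    At bay: go right to fir.
      Visit fir.
      At fir: no left child.
      At fir: go right to pear.
        pear is a leaf — visit pear.
At hop: go right to rose.
  rose is a leaf — visit rose.

hop, plum, fig, fern, bay, poppy, teak, fir, pear, rose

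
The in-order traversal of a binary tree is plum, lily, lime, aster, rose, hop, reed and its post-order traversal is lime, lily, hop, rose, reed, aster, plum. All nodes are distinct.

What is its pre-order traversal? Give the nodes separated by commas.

plum, aster, lily, lime, reed, rose, hop

The last element of post-order is the root; it splits in-order into left and right subtrees.
Root plum: left subtree has 0 nodes { }, right has 6 {lily, lime, aster, rose, hop, reed}.
  Root aster: left subtree has 2 nodes {lily, lime}, right has 3 {rose, hop, reed}.
    Root lily: left subtree has 0 nodes { }, right has 1 {lime}.
    Root reed: left subtree has 2 nodes {rose, hop}, right has 0 { }.
      Root rose: left subtree has 0 nodes { }, right has 1 {hop}.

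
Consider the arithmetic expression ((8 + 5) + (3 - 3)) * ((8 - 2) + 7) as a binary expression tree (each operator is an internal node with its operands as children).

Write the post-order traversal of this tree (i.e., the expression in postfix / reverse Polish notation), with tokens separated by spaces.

Post-order on an expression tree gives postfix notation: for each operator, emit left operand, right operand, then the operator.

8 5 + 3 3 - + 8 2 - 7 + *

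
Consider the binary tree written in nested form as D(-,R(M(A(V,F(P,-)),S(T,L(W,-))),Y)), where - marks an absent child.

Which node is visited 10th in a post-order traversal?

Post-order visits the left subtree, then the right subtree, then the node.
At D: no left child.
At D: go right to R.
  At R: go left to M.
    At M: go left to A.
      At A: go left to V.
        V is a leaf — visit V.
      At A: go right to F.
        At F: go left to P.
          P is a leaf — visit P.
        At F: no right child.
        Visit F.
      Visit A.
    At M: go right to S.
      At S: go left to T.
        T is a leaf — visit T.
      At S: go right to L.
        At L: go left to W.
          W is a leaf — visit W.
        At L: no right child.
        Visit L.
      Visit S.
    Visit M.
  At R: go right to Y.
    Y is a leaf — visit Y.
  Visit R.
Visit D.
Full post-order sequence: V, P, F, A, T, W, L, S, M, Y, R, D.

Y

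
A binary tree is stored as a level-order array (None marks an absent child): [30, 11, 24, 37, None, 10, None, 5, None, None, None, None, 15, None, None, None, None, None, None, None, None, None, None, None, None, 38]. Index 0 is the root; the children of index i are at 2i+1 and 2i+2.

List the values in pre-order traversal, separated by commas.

Pre-order visits the node, then its left subtree, then its right subtree.
Visit 30.
At 30: go left to 11.
  Visit 11.
  At 11: go left to 37.
    Visit 37.
    At 37: go left to 5.
      5 is a leaf — visit 5.
    At 37: no right child.
  At 11: no right child.
At 30: go right to 24.
  Visit 24.
  At 24: go left to 10.
    Visit 10.
    At 10: no left child.
    At 10: go right to 15.
      Visit 15.
      At 15: go left to 38.
        38 is a leaf — visit 38.
      At 15: no right child.
  At 24: no right child.

30, 11, 37, 5, 24, 10, 15, 38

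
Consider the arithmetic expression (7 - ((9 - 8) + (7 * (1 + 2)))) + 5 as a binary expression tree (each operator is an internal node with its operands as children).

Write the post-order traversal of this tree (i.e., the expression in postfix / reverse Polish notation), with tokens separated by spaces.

7 9 8 - 7 1 2 + * + - 5 +

Post-order on an expression tree gives postfix notation: for each operator, emit left operand, right operand, then the operator.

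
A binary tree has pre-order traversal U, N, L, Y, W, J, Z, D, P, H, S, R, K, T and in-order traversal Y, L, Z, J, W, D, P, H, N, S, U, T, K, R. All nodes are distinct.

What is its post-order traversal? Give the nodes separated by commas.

The first element of pre-order is the root; it splits in-order into left and right subtrees.
Root U: left subtree has 10 nodes {Y, L, Z, J, W, D, P, H, N, S}, right has 3 {T, K, R}.
  Root N: left subtree has 8 nodes {Y, L, Z, J, W, D, P, H}, right has 1 {S}.
    Root L: left subtree has 1 node {Y}, right has 6 {Z, J, W, D, P, H}.
      Root W: left subtree has 2 nodes {Z, J}, right has 3 {D, P, H}.
        Root J: left subtree has 1 node {Z}, right has 0 { }.
        Root D: left subtree has 0 nodes { }, right has 2 {P, H}.
          Root P: left subtree has 0 nodes { }, right has 1 {H}.
  Root R: left subtree has 2 nodes {T, K}, right has 0 { }.
    Root K: left subtree has 1 node {T}, right has 0 { }.

Y, Z, J, H, P, D, W, L, S, N, T, K, R, U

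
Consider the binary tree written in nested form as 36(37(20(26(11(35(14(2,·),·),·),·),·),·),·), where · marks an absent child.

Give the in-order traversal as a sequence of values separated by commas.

2, 14, 35, 11, 26, 20, 37, 36

In-order visits the left subtree, then the node, then the right subtree.
At 36: go left to 37.
  At 37: go left to 20.
    At 20: go left to 26.
      At 26: go left to 11.
        At 11: go left to 35.
          At 35: go left to 14.
            At 14: go left to 2.
              2 is a leaf — visit 2.
            Visit 14.
            At 14: no right child.
          Visit 35.
          At 35: no right child.
        Visit 11.
        At 11: no right child.
      Visit 26.
      At 26: no right child.
    Visit 20.
    At 20: no right child.
  Visit 37.
  At 37: no right child.
Visit 36.
At 36: no right child.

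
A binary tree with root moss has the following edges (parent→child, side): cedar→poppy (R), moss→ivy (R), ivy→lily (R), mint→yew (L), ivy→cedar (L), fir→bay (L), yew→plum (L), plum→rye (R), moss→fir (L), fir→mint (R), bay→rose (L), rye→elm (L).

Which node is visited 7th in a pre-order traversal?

Pre-order visits the node, then its left subtree, then its right subtree.
Visit moss.
At moss: go left to fir.
  Visit fir.
  At fir: go left to bay.
    Visit bay.
    At bay: go left to rose.
      rose is a leaf — visit rose.
    At bay: no right child.
  At fir: go right to mint.
    Visit mint.
    At mint: go left to yew.
      Visit yew.
      At yew: go left to plum.
        Visit plum.
        At plum: no left child.
        At plum: go right to rye.
          Visit rye.
          At rye: go left to elm.
            elm is a leaf — visit elm.
          At rye: no right child.
      At yew: no right child.
    At mint: no right child.
At moss: go right to ivy.
  Visit ivy.
  At ivy: go left to cedar.
    Visit cedar.
    At cedar: no left child.
    At cedar: go right to poppy.
      poppy is a leaf — visit poppy.
  At ivy: go right to lily.
    lily is a leaf — visit lily.
Full pre-order sequence: moss, fir, bay, rose, mint, yew, plum, rye, elm, ivy, cedar, poppy, lily.

plum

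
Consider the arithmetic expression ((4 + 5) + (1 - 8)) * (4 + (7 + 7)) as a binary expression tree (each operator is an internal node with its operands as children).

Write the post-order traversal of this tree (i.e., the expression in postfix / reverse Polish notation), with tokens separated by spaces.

4 5 + 1 8 - + 4 7 7 + + *

Post-order on an expression tree gives postfix notation: for each operator, emit left operand, right operand, then the operator.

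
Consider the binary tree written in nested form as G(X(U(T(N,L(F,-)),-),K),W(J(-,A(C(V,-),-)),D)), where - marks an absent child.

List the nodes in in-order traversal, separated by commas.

In-order visits the left subtree, then the node, then the right subtree.
At G: go left to X.
  At X: go left to U.
    At U: go left to T.
      At T: go left to N.
        N is a leaf — visit N.
      Visit T.
      At T: go right to L.
        At L: go left to F.
          F is a leaf — visit F.
        Visit L.
        At L: no right child.
    Visit U.
    At U: no right child.
  Visit X.
  At X: go right to K.
    K is a leaf — visit K.
Visit G.
At G: go right to W.
  At W: go left to J.
    At J: no left child.
    Visit J.
    At J: go right to A.
      At A: go left to C.
        At C: go left to V.
          V is a leaf — visit V.
        Visit C.
        At C: no right child.
      Visit A.
      At A: no right child.
  Visit W.
  At W: go right to D.
    D is a leaf — visit D.

N, T, F, L, U, X, K, G, J, V, C, A, W, D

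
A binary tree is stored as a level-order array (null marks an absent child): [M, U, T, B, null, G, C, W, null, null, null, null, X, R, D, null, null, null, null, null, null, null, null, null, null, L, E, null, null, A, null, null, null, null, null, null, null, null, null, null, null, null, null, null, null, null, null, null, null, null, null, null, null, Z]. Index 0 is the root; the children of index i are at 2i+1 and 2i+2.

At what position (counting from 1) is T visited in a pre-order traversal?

5

Pre-order visits the node, then its left subtree, then its right subtree.
Visit M.
At M: go left to U.
  Visit U.
  At U: go left to B.
    Visit B.
    At B: go left to W.
      W is a leaf — visit W.
    At B: no right child.
  At U: no right child.
At M: go right to T.
  Visit T.
  At T: go left to G.
    Visit G.
    At G: no left child.
    At G: go right to X.
      Visit X.
      At X: go left to L.
        L is a leaf — visit L.
      At X: go right to E.
        Visit E.
        At E: go left to Z.
          Z is a leaf — visit Z.
        At E: no right child.
  At T: go right to C.
    Visit C.
    At C: go left to R.
      R is a leaf — visit R.
    At C: go right to D.
      Visit D.
      At D: go left to A.
        A is a leaf — visit A.
      At D: no right child.
Full pre-order sequence: M, U, B, W, T, G, X, L, E, Z, C, R, D, A.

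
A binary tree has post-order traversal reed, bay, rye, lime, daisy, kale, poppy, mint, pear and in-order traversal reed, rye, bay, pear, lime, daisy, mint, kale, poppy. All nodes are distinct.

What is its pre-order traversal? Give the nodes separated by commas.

The last element of post-order is the root; it splits in-order into left and right subtrees.
Root pear: left subtree has 3 nodes {reed, rye, bay}, right has 5 {lime, daisy, mint, kale, poppy}.
  Root rye: left subtree has 1 node {reed}, right has 1 {bay}.
  Root mint: left subtree has 2 nodes {lime, daisy}, right has 2 {kale, poppy}.
    Root daisy: left subtree has 1 node {lime}, right has 0 { }.
    Root poppy: left subtree has 1 node {kale}, right has 0 { }.

pear, rye, reed, bay, mint, daisy, lime, poppy, kale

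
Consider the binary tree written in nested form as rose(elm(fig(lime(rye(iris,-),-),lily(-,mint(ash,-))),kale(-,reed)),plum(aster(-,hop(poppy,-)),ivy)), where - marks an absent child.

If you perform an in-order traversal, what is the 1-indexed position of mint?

In-order visits the left subtree, then the node, then the right subtree.
At rose: go left to elm.
  At elm: go left to fig.
    At fig: go left to lime.
      At lime: go left to rye.
        At rye: go left to iris.
          iris is a leaf — visit iris.
        Visit rye.
        At rye: no right child.
      Visit lime.
      At lime: no right child.
    Visit fig.
    At fig: go right to lily.
      At lily: no left child.
      Visit lily.
      At lily: go right to mint.
        At mint: go left to ash.
          ash is a leaf — visit ash.
        Visit mint.
        At mint: no right child.
  Visit elm.
  At elm: go right to kale.
    At kale: no left child.
    Visit kale.
    At kale: go right to reed.
      reed is a leaf — visit reed.
Visit rose.
At rose: go right to plum.
  At plum: go left to aster.
    At aster: no left child.
    Visit aster.
    At aster: go right to hop.
      At hop: go left to poppy.
        poppy is a leaf — visit poppy.
      Visit hop.
      At hop: no right child.
  Visit plum.
  At plum: go right to ivy.
    ivy is a leaf — visit ivy.
Full in-order sequence: iris, rye, lime, fig, lily, ash, mint, elm, kale, reed, rose, aster, poppy, hop, plum, ivy.

7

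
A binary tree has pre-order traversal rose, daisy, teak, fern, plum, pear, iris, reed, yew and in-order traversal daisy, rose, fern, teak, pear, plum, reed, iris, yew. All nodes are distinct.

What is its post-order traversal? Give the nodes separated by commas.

The first element of pre-order is the root; it splits in-order into left and right subtrees.
Root rose: left subtree has 1 node {daisy}, right has 7 {fern, teak, pear, plum, reed, iris, yew}.
  Root teak: left subtree has 1 node {fern}, right has 5 {pear, plum, reed, iris, yew}.
    Root plum: left subtree has 1 node {pear}, right has 3 {reed, iris, yew}.
      Root iris: left subtree has 1 node {reed}, right has 1 {yew}.

daisy, fern, pear, reed, yew, iris, plum, teak, rose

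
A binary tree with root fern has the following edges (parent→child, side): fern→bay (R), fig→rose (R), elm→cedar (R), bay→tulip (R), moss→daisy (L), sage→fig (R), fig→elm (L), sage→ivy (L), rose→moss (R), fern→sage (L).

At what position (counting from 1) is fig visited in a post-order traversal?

Post-order visits the left subtree, then the right subtree, then the node.
At fern: go left to sage.
  At sage: go left to ivy.
    ivy is a leaf — visit ivy.
  At sage: go right to fig.
    At fig: go left to elm.
      At elm: no left child.
      At elm: go right to cedar.
        cedar is a leaf — visit cedar.
      Visit elm.
    At fig: go right to rose.
      At rose: no left child.
      At rose: go right to moss.
        At moss: go left to daisy.
          daisy is a leaf — visit daisy.
        At moss: no right child.
        Visit moss.
      Visit rose.
    Visit fig.
  Visit sage.
At fern: go right to bay.
  At bay: no left child.
  At bay: go right to tulip.
    tulip is a leaf — visit tulip.
  Visit bay.
Visit fern.
Full post-order sequence: ivy, cedar, elm, daisy, moss, rose, fig, sage, tulip, bay, fern.

7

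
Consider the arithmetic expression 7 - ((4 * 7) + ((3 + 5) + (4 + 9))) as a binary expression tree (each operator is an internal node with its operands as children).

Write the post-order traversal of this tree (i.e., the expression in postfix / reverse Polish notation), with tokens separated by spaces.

7 4 7 * 3 5 + 4 9 + + + -

Post-order on an expression tree gives postfix notation: for each operator, emit left operand, right operand, then the operator.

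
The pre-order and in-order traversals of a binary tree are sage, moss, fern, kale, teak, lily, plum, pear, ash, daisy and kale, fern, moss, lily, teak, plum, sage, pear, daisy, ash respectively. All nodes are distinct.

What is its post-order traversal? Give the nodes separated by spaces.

kale fern lily plum teak moss daisy ash pear sage

The first element of pre-order is the root; it splits in-order into left and right subtrees.
Root sage: left subtree has 6 nodes {kale, fern, moss, lily, teak, plum}, right has 3 {pear, daisy, ash}.
  Root moss: left subtree has 2 nodes {kale, fern}, right has 3 {lily, teak, plum}.
    Root fern: left subtree has 1 node {kale}, right has 0 { }.
    Root teak: left subtree has 1 node {lily}, right has 1 {plum}.
  Root pear: left subtree has 0 nodes { }, right has 2 {daisy, ash}.
    Root ash: left subtree has 1 node {daisy}, right has 0 { }.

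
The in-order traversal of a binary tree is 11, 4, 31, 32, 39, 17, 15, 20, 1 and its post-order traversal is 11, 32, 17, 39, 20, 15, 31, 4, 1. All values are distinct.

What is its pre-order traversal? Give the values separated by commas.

1, 4, 11, 31, 15, 39, 32, 17, 20

The last element of post-order is the root; it splits in-order into left and right subtrees.
Root 1: left subtree has 8 nodes {11, 4, 31, 32, 39, 17, 15, 20}, right has 0 { }.
  Root 4: left subtree has 1 node {11}, right has 6 {31, 32, 39, 17, 15, 20}.
    Root 31: left subtree has 0 nodes { }, right has 5 {32, 39, 17, 15, 20}.
      Root 15: left subtree has 3 nodes {32, 39, 17}, right has 1 {20}.
        Root 39: left subtree has 1 node {32}, right has 1 {17}.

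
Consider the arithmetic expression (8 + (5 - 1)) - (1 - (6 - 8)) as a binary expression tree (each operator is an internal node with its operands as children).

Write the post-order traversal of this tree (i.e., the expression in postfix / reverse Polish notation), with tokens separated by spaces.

Post-order on an expression tree gives postfix notation: for each operator, emit left operand, right operand, then the operator.

8 5 1 - + 1 6 8 - - -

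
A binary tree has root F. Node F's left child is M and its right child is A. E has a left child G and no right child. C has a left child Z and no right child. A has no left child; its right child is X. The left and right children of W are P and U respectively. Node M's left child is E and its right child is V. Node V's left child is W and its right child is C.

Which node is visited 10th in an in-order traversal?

F

In-order visits the left subtree, then the node, then the right subtree.
At F: go left to M.
  At M: go left to E.
    At E: go left to G.
      G is a leaf — visit G.
    Visit E.
    At E: no right child.
  Visit M.
  At M: go right to V.
    At V: go left to W.
      At W: go left to P.
        P is a leaf — visit P.
      Visit W.
      At W: go right to U.
        U is a leaf — visit U.
    Visit V.
    At V: go right to C.
      At C: go left to Z.
        Z is a leaf — visit Z.
      Visit C.
      At C: no right child.
Visit F.
At F: go right to A.
  At A: no left child.
  Visit A.
  At A: go right to X.
    X is a leaf — visit X.
Full in-order sequence: G, E, M, P, W, U, V, Z, C, F, A, X.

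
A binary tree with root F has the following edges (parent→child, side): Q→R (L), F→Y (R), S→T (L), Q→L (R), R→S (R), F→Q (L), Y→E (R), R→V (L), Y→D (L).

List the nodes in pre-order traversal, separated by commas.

Pre-order visits the node, then its left subtree, then its right subtree.
Visit F.
At F: go left to Q.
  Visit Q.
  At Q: go left to R.
    Visit R.
    At R: go left to V.
      V is a leaf — visit V.
    At R: go right to S.
      Visit S.
      At S: go left to T.
        T is a leaf — visit T.
      At S: no right child.
  At Q: go right to L.
    L is a leaf — visit L.
At F: go right to Y.
  Visit Y.
  At Y: go left to D.
    D is a leaf — visit D.
  At Y: go right to E.
    E is a leaf — visit E.

F, Q, R, V, S, T, L, Y, D, E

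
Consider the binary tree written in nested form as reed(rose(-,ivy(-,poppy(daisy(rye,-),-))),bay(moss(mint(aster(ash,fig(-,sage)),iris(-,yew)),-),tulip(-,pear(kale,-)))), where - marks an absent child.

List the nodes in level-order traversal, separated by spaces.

Level-order visits nodes level by level from the root, left to right within each level.
Level 0: reed
Level 1: rose, bay
Level 2: ivy, moss, tulip
Level 3: poppy, mint, pear
Level 4: daisy, aster, iris, kale
Level 5: rye, ash, fig, yew
Level 6: sage

reed rose bay ivy moss tulip poppy mint pear daisy aster iris kale rye ash fig yew sage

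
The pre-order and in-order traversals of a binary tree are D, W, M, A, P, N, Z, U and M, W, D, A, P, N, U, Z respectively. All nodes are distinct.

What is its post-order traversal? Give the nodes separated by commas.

M, W, U, Z, N, P, A, D

The first element of pre-order is the root; it splits in-order into left and right subtrees.
Root D: left subtree has 2 nodes {M, W}, right has 5 {A, P, N, U, Z}.
  Root W: left subtree has 1 node {M}, right has 0 { }.
  Root A: left subtree has 0 nodes { }, right has 4 {P, N, U, Z}.
    Root P: left subtree has 0 nodes { }, right has 3 {N, U, Z}.
      Root N: left subtree has 0 nodes { }, right has 2 {U, Z}.
        Root Z: left subtree has 1 node {U}, right has 0 { }.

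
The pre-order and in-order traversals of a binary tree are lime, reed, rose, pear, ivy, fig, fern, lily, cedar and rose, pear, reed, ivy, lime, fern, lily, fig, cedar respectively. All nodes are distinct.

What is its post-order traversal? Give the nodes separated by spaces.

pear rose ivy reed lily fern cedar fig lime

The first element of pre-order is the root; it splits in-order into left and right subtrees.
Root lime: left subtree has 4 nodes {rose, pear, reed, ivy}, right has 4 {fern, lily, fig, cedar}.
  Root reed: left subtree has 2 nodes {rose, pear}, right has 1 {ivy}.
    Root rose: left subtree has 0 nodes { }, right has 1 {pear}.
  Root fig: left subtree has 2 nodes {fern, lily}, right has 1 {cedar}.
    Root fern: left subtree has 0 nodes { }, right has 1 {lily}.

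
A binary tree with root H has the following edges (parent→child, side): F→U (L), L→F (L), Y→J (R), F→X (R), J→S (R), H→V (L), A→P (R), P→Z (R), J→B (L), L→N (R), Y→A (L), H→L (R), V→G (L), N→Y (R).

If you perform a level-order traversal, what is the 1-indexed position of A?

Level-order visits nodes level by level from the root, left to right within each level.
Level 0: H
Level 1: V, L
Level 2: G, F, N
Level 3: U, X, Y
Level 4: A, J
Level 5: P, B, S
Level 6: Z
Full level-order sequence: H, V, L, G, F, N, U, X, Y, A, J, P, B, S, Z.

10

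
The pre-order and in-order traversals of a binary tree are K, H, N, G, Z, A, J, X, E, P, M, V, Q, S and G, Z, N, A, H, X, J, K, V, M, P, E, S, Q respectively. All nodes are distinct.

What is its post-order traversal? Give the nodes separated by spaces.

Z G A N X J H V M P S Q E K

The first element of pre-order is the root; it splits in-order into left and right subtrees.
Root K: left subtree has 7 nodes {G, Z, N, A, H, X, J}, right has 6 {V, M, P, E, S, Q}.
  Root H: left subtree has 4 nodes {G, Z, N, A}, right has 2 {X, J}.
    Root N: left subtree has 2 nodes {G, Z}, right has 1 {A}.
      Root G: left subtree has 0 nodes { }, right has 1 {Z}.
    Root J: left subtree has 1 node {X}, right has 0 { }.
  Root E: left subtree has 3 nodes {V, M, P}, right has 2 {S, Q}.
    Root P: left subtree has 2 nodes {V, M}, right has 0 { }.
      Root M: left subtree has 1 node {V}, right has 0 { }.
    Root Q: left subtree has 1 node {S}, right has 0 { }.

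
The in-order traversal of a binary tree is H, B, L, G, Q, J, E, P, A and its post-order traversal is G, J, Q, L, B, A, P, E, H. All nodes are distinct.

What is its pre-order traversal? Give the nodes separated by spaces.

H E B L Q G J P A

The last element of post-order is the root; it splits in-order into left and right subtrees.
Root H: left subtree has 0 nodes { }, right has 8 {B, L, G, Q, J, E, P, A}.
  Root E: left subtree has 5 nodes {B, L, G, Q, J}, right has 2 {P, A}.
    Root B: left subtree has 0 nodes { }, right has 4 {L, G, Q, J}.
      Root L: left subtree has 0 nodes { }, right has 3 {G, Q, J}.
        Root Q: left subtree has 1 node {G}, right has 1 {J}.
    Root P: left subtree has 0 nodes { }, right has 1 {A}.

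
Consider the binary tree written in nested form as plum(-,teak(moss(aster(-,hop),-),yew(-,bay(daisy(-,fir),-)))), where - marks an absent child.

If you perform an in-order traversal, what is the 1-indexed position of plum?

1

In-order visits the left subtree, then the node, then the right subtree.
At plum: no left child.
Visit plum.
At plum: go right to teak.
  At teak: go left to moss.
    At moss: go left to aster.
      At aster: no left child.
      Visit aster.
      At aster: go right to hop.
        hop is a leaf — visit hop.
    Visit moss.
    At moss: no right child.
  Visit teak.
  At teak: go right to yew.
    At yew: no left child.
    Visit yew.
    At yew: go right to bay.
      At bay: go left to daisy.
        At daisy: no left child.
        Visit daisy.
        At daisy: go right to fir.
          fir is a leaf — visit fir.
      Visit bay.
      At bay: no right child.
Full in-order sequence: plum, aster, hop, moss, teak, yew, daisy, fir, bay.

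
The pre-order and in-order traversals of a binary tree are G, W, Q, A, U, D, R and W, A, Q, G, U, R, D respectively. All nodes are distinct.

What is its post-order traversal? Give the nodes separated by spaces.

A Q W R D U G

The first element of pre-order is the root; it splits in-order into left and right subtrees.
Root G: left subtree has 3 nodes {W, A, Q}, right has 3 {U, R, D}.
  Root W: left subtree has 0 nodes { }, right has 2 {A, Q}.
    Root Q: left subtree has 1 node {A}, right has 0 { }.
  Root U: left subtree has 0 nodes { }, right has 2 {R, D}.
    Root D: left subtree has 1 node {R}, right has 0 { }.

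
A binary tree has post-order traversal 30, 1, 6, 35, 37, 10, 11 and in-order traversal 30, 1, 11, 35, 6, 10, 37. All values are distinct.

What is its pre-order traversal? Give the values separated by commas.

11, 1, 30, 10, 35, 6, 37

The last element of post-order is the root; it splits in-order into left and right subtrees.
Root 11: left subtree has 2 nodes {30, 1}, right has 4 {35, 6, 10, 37}.
  Root 1: left subtree has 1 node {30}, right has 0 { }.
  Root 10: left subtree has 2 nodes {35, 6}, right has 1 {37}.
    Root 35: left subtree has 0 nodes { }, right has 1 {6}.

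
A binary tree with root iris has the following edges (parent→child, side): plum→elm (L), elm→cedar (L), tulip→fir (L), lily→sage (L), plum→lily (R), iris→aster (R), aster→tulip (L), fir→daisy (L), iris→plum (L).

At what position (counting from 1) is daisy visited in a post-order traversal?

Post-order visits the left subtree, then the right subtree, then the node.
At iris: go left to plum.
  At plum: go left to elm.
    At elm: go left to cedar.
      cedar is a leaf — visit cedar.
    At elm: no right child.
    Visit elm.
  At plum: go right to lily.
    At lily: go left to sage.
      sage is a leaf — visit sage.
    At lily: no right child.
    Visit lily.
  Visit plum.
At iris: go right to aster.
  At aster: go left to tulip.
    At tulip: go left to fir.
      At fir: go left to daisy.
        daisy is a leaf — visit daisy.
      At fir: no right child.
      Visit fir.
    At tulip: no right child.
    Visit tulip.
  At aster: no right child.
  Visit aster.
Visit iris.
Full post-order sequence: cedar, elm, sage, lily, plum, daisy, fir, tulip, aster, iris.

6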